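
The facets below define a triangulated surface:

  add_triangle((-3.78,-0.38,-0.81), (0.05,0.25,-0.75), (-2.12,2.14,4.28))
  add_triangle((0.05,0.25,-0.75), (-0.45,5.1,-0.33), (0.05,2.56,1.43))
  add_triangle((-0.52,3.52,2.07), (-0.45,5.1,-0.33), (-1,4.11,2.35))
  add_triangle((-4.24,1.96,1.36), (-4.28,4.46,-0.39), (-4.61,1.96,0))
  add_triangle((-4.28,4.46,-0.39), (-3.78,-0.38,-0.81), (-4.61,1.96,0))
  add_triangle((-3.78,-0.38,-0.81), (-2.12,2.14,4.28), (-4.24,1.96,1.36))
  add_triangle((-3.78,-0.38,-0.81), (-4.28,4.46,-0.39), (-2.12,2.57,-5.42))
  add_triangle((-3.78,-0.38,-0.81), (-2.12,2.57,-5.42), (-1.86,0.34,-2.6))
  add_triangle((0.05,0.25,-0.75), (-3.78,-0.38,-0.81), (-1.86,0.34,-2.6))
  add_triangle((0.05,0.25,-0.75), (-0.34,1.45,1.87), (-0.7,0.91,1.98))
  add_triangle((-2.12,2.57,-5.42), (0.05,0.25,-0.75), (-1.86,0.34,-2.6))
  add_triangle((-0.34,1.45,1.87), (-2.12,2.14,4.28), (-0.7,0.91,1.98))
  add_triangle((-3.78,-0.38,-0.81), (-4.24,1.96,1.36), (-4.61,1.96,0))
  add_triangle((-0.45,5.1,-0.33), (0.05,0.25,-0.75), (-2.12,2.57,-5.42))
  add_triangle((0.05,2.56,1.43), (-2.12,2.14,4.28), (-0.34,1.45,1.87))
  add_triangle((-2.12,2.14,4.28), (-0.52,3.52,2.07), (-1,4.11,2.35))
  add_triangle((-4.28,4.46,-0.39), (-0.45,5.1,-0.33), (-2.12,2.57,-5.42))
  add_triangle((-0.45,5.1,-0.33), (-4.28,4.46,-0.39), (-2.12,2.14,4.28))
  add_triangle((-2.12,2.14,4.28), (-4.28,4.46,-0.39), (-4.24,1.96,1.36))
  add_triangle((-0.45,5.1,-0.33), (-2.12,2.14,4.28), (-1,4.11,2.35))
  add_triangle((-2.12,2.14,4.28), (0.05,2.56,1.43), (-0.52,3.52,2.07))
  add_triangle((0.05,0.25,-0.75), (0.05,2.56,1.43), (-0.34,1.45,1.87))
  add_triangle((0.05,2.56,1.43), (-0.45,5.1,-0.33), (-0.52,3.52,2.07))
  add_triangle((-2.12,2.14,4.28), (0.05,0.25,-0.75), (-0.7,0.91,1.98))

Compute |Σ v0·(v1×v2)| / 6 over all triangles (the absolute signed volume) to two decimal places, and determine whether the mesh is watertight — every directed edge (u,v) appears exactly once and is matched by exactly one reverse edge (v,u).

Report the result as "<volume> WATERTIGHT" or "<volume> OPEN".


74.36 WATERTIGHT

Per-triangle v0·(v1×v2)/6:
  t1: -1.8584
  t2: +0.2698
  t3: +0.7792
  t4: +2.8061
  t5: +2.2386
  t6: +3.7541
  t7: +16.2230
  t8: +2.2113
  t9: -0.0872
  t10: -0.1049
  t11: +0.3574
  t12: +0.1366
  t13: +1.9785
  t14: +1.5027
  t15: +0.4930
  t16: +0.7672
  t17: +17.1924
  t18: +14.7629
  t19: +7.7580
  t20: +1.9004
  t21: +0.6792
  t22: -0.1194
  t23: +0.8229
  t24: -0.1068
Σ = +74.3564 → |volume| = 74.36

Directed edges: 72 total, each appears once with its reverse present → watertight.


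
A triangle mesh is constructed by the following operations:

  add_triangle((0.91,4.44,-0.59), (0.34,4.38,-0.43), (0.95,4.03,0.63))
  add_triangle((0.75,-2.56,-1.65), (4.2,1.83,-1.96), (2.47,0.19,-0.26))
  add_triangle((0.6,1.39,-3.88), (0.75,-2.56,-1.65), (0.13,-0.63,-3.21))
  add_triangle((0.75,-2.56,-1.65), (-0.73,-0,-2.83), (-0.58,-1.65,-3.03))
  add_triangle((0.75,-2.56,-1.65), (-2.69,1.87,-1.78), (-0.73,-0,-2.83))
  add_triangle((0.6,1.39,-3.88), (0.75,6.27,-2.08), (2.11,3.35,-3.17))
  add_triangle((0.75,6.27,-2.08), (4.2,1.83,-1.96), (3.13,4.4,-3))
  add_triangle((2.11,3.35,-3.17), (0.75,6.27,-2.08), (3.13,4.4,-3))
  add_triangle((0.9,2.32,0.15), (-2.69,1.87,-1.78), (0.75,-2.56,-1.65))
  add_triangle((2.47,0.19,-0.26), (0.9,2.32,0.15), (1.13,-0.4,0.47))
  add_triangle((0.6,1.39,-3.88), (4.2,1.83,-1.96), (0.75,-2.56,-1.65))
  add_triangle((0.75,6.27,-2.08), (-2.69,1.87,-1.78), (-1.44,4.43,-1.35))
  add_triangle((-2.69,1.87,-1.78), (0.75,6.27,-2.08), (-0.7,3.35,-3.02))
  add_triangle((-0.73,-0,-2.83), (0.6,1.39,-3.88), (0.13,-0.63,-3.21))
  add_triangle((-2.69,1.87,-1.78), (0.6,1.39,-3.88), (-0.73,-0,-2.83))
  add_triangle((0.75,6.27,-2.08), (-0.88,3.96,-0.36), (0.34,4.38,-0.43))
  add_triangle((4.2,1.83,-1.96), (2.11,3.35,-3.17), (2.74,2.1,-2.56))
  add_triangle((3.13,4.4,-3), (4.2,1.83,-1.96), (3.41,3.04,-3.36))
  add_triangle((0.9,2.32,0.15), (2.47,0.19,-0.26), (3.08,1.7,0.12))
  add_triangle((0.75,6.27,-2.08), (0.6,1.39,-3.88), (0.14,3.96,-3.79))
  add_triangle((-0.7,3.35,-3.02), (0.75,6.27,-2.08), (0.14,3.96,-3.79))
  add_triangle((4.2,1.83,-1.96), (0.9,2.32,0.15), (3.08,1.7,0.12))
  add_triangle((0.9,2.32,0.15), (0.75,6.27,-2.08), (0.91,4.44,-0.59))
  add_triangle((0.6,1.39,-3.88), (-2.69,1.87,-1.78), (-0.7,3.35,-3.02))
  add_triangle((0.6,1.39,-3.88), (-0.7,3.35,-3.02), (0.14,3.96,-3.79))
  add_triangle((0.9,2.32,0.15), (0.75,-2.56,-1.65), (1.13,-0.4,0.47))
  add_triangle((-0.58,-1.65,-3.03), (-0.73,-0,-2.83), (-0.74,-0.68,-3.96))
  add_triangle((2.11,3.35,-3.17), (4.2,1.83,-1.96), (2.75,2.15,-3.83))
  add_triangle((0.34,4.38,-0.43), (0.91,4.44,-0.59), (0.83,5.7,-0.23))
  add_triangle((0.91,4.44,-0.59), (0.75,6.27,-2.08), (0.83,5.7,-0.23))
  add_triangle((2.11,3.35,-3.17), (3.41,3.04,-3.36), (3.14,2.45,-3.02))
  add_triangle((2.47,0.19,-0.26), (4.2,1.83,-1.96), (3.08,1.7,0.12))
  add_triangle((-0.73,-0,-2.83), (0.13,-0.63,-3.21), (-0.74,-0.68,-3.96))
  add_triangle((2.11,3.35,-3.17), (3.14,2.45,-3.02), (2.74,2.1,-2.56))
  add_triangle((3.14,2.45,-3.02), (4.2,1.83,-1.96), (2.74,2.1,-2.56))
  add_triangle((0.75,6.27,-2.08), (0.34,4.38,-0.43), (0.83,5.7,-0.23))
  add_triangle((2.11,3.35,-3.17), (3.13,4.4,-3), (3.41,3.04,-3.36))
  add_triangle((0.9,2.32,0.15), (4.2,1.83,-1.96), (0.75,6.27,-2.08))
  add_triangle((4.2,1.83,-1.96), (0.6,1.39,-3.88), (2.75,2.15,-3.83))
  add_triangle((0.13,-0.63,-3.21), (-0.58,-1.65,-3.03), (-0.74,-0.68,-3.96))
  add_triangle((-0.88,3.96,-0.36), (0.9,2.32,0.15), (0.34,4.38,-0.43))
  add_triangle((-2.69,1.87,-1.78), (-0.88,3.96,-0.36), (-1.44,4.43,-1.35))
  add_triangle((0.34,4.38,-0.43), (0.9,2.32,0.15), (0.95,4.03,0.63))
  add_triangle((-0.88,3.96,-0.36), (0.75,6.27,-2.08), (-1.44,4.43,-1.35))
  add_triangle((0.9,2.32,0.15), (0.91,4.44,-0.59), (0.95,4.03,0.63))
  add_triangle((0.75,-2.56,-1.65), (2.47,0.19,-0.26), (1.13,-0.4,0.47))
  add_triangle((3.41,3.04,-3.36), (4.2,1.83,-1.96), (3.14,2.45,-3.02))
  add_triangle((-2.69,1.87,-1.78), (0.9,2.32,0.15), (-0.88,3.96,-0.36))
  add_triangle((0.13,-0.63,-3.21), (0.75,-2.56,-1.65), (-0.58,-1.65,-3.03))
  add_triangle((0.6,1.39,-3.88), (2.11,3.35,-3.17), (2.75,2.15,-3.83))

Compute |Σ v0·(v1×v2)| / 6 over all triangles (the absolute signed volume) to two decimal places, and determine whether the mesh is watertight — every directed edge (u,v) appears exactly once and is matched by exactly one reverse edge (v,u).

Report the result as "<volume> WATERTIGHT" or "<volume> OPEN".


Per-triangle v0·(v1×v2)/6:
  t1: +0.4950
  t2: +2.6103
  t3: +1.3162
  t4: -0.6715
  t5: +1.6568
  t6: +5.1737
  t7: +2.7272
  t8: +2.8500
  t9: -3.2417
  t10: +0.5948
  t11: +8.3017
  t12: +2.7514
  t13: +4.4777
  t14: +1.1038
  t15: +2.8746
  t16: +1.2639
  t17: -0.7940
  t18: +2.0843
  t19: -0.2642
  t20: +2.3146
  t21: +2.1828
  t22: +1.9588
  t23: +0.2102
  t24: +3.4192
  t25: +1.3096
  t26: -1.0719
  t27: +0.1544
  t28: +2.8770
  t29: -0.1796
  t30: +0.5209
  t31: +0.1548
  t32: +1.1898
  t33: +0.2236
  t34: -0.0445
  t35: -0.0158
  t36: +0.4776
  t37: +1.0682
  t38: +4.7060
  t39: +0.3866
  t40: +0.5449
  t41: +0.3426
  t42: +0.9379
  t43: -0.3633
  t44: +1.7940
  t45: +0.3241
  t46: +0.9496
  t47: +0.3520
  t48: -0.9624
  t49: +1.2264
  t50: +2.2749
Σ = +64.5727 → |volume| = 64.57

Directed edges: 150 total, each appears once with its reverse present → watertight.

64.57 WATERTIGHT


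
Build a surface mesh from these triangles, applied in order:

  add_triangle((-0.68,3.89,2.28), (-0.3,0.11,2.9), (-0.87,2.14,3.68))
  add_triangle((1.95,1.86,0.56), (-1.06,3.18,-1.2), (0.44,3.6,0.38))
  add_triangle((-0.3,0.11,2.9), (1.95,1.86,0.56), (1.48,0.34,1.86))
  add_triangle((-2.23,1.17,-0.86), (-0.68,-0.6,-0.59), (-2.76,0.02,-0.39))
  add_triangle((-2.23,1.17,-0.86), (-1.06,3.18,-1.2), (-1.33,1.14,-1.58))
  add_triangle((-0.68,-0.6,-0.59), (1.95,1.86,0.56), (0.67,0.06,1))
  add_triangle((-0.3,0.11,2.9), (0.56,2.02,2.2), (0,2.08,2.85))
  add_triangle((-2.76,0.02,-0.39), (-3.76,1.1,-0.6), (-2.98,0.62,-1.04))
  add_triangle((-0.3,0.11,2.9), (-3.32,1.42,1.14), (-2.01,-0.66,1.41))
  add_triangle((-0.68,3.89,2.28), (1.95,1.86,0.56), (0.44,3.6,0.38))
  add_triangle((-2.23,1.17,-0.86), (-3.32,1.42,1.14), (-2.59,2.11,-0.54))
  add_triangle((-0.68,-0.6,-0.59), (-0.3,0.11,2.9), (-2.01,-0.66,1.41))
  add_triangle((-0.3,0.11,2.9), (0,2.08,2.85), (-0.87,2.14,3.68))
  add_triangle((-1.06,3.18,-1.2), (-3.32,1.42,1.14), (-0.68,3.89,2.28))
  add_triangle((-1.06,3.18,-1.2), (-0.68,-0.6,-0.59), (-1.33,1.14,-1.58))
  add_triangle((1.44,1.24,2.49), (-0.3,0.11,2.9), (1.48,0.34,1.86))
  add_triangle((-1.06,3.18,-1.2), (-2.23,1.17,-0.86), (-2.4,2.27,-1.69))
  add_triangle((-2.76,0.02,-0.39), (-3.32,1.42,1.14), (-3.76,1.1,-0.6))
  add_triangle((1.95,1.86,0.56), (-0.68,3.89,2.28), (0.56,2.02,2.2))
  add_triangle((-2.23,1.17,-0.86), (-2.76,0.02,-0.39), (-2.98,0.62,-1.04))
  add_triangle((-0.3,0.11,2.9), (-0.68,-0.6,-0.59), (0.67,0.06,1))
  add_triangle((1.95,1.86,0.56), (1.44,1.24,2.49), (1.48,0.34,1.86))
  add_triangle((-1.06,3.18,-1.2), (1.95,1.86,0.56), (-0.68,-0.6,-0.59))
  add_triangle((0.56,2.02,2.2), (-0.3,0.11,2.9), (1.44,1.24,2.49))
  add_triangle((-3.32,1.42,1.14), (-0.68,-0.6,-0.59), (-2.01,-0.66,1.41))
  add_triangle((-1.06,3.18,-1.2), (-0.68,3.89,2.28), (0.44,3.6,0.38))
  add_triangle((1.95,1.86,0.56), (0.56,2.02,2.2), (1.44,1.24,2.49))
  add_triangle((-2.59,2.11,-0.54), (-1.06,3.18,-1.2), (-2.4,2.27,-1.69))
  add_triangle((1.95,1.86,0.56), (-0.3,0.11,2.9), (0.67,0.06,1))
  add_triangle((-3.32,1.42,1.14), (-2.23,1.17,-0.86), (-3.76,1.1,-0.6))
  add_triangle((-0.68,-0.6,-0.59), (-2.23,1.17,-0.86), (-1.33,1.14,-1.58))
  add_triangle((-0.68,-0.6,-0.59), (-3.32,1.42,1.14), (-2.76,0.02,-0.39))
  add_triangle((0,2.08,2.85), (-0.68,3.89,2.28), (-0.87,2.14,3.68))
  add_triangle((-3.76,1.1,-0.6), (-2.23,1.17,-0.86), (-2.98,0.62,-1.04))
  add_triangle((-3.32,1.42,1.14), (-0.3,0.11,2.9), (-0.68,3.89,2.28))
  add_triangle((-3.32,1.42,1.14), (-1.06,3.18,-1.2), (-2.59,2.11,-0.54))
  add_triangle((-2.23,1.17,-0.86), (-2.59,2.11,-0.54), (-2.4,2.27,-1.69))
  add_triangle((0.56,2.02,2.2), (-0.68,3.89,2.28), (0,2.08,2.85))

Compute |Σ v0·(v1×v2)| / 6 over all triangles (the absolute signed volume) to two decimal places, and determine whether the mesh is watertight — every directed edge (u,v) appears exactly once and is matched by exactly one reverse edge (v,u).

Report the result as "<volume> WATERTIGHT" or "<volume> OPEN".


36.50 WATERTIGHT

Per-triangle v0·(v1×v2)/6:
  t1: -0.4701
  t2: +1.2712
  t3: -1.2248
  t4: +0.4138
  t5: +0.9106
  t6: +0.0615
  t7: +0.4747
  t8: +0.2865
  t9: +2.3447
  t10: +2.1843
  t11: +0.7306
  t12: +0.2649
  t13: +0.7514
  t14: +6.2023
  t15: -0.1252
  t16: +0.7049
  t17: -0.4482
  t18: +0.8382
  t19: +1.8126
  t20: -0.1785
  t21: +0.2080
  t22: +0.6610
  t23: +0.5235
  t24: +1.1529
  t25: +1.0473
  t26: +2.6895
  t27: +1.0912
  t28: +1.0565
  t29: +0.6660
  t30: +0.6834
  t31: +0.4333
  t32: +0.1306
  t33: +1.0962
  t34: +0.2626
  t35: +5.5910
  t36: +1.2892
  t37: +0.3858
  t38: +0.7260
Σ = +36.4991 → |volume| = 36.50

Directed edges: 114 total, each appears once with its reverse present → watertight.


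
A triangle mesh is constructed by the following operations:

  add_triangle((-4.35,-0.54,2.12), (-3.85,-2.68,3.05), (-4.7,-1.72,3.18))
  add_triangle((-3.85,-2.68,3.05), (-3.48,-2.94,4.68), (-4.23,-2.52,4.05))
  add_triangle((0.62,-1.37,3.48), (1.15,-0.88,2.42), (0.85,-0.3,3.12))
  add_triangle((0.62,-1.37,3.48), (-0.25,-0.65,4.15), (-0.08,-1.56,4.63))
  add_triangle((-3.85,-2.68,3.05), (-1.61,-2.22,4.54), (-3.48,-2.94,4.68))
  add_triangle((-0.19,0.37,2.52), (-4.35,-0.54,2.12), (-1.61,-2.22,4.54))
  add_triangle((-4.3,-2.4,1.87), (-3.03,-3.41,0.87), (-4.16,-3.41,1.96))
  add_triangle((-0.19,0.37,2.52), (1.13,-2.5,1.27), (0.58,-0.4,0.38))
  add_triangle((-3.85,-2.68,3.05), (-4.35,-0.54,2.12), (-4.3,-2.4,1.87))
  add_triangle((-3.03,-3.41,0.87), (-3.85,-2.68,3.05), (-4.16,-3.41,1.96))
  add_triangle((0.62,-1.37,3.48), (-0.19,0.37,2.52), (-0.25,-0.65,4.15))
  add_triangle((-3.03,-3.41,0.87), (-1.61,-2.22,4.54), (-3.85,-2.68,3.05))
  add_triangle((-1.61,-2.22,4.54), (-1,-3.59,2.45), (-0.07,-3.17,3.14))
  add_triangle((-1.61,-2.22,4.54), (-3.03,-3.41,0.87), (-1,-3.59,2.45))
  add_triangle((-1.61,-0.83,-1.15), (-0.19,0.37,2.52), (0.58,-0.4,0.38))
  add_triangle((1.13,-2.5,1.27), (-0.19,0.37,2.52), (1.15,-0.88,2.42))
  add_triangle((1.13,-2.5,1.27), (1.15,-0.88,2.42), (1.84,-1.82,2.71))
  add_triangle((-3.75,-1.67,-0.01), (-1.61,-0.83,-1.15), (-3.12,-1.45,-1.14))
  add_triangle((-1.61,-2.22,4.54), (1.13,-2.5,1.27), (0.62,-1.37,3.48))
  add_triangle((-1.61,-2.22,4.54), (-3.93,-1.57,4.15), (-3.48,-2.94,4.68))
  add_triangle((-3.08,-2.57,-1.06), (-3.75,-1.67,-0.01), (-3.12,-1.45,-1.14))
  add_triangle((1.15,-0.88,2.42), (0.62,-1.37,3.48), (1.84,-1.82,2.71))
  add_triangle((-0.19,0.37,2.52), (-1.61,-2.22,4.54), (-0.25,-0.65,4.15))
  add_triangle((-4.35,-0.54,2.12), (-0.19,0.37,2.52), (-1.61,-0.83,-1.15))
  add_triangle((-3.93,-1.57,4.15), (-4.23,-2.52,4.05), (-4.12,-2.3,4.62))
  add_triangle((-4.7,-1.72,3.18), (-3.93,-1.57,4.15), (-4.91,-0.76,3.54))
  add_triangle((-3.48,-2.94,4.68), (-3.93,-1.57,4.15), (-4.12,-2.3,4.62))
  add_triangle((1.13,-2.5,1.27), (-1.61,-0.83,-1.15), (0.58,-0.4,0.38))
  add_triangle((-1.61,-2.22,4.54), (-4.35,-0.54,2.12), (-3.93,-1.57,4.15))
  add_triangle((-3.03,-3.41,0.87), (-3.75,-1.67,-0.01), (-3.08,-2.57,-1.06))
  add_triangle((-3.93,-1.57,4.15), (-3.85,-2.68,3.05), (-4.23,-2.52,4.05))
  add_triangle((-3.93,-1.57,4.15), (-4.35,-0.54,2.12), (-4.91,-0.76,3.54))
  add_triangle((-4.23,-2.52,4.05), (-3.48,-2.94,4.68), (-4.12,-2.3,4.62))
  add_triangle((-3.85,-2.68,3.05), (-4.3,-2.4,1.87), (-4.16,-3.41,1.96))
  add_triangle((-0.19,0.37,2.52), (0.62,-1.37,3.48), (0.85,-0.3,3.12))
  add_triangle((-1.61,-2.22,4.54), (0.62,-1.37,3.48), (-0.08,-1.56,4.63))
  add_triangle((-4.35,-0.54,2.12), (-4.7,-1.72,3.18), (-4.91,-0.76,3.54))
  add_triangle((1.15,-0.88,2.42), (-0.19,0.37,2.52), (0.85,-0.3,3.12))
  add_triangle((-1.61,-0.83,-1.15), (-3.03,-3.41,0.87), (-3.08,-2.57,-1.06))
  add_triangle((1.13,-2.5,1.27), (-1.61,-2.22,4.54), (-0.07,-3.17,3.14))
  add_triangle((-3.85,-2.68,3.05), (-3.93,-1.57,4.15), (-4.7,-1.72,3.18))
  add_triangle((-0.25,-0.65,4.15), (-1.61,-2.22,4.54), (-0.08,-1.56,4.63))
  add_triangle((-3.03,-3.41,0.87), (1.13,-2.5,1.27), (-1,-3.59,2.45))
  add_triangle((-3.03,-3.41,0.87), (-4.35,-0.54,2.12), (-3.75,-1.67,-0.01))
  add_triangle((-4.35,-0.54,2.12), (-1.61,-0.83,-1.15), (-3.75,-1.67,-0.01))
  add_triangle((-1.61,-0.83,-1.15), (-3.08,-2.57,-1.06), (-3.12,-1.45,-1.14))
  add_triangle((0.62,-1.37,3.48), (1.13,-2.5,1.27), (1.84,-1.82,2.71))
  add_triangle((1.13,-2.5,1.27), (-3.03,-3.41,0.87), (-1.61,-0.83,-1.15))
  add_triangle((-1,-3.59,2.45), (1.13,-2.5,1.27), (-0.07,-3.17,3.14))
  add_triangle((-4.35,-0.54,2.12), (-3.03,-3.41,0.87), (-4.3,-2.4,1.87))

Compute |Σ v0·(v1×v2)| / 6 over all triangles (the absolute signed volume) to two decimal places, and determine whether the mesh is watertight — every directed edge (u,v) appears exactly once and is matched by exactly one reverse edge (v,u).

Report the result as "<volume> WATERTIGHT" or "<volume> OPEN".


46.97 WATERTIGHT

Per-triangle v0·(v1×v2)/6:
  t1: +0.4529
  t2: +0.7560
  t3: +0.3746
  t4: +0.3655
  t5: +0.2723
  t6: +4.6268
  t7: +0.5350
  t8: +0.4521
  t9: +1.9482
  t10: +0.6098
  t11: +0.4170
  t12: +3.8043
  t13: +2.0509
  t14: +4.6295
  t15: -0.4938
  t16: -0.8675
  t17: -0.2767
  t18: -0.0366
  t19: +3.0327
  t20: +1.8446
  t21: +0.8078
  t22: +0.3712
  t23: +0.7468
  t24: -0.5569
  t25: +0.3250
  t26: +1.2335
  t27: +0.1572
  t28: +0.1152
  t29: -0.3267
  t30: +2.0123
  t31: +0.2404
  t32: -0.6561
  t33: +0.5595
  t34: +1.0154
  t35: +0.5764
  t36: +0.5957
  t37: +0.8482
  t38: -0.1388
  t39: -0.2344
  t40: +0.4710
  t41: +1.4386
  t42: +0.9793
  t43: +2.1352
  t44: +3.5121
  t45: +0.8499
  t46: +0.3354
  t47: +1.1796
  t48: +2.2803
  t49: +1.2794
  t50: +0.3246
Σ = +46.9746 → |volume| = 46.97

Directed edges: 150 total, each appears once with its reverse present → watertight.


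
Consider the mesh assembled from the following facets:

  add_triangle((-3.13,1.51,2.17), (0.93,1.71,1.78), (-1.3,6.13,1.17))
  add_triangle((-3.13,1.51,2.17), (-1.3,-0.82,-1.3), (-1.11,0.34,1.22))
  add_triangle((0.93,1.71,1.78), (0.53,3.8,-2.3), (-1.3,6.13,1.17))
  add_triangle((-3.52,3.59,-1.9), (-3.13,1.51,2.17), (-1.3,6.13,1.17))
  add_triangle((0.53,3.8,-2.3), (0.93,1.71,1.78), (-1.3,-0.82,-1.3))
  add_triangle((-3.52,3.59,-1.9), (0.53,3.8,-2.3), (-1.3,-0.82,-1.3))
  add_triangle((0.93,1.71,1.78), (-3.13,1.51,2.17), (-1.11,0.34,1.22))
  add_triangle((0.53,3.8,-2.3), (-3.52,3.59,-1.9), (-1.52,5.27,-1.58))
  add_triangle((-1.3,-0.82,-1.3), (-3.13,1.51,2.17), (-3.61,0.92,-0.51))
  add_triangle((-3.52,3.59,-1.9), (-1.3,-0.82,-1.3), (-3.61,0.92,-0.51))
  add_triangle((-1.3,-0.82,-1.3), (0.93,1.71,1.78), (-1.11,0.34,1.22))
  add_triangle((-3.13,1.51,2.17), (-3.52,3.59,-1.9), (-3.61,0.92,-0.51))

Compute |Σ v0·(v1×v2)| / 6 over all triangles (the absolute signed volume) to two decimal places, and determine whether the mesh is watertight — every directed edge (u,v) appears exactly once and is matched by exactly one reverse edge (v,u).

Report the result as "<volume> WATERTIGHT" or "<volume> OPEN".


Per-triangle v0·(v1×v2)/6:
  t1: +6.6580
  t2: +0.5646
  t3: +5.9793
  t4: +12.7249
  t5: -1.3271
  t6: +4.7791
  t7: +0.7545
  t8: +3.7094
  t9: +1.3310
  t10: +2.7804
  t11: -0.3756
  t12: +4.8336
Σ = +42.4122 → |volume| = 42.41

Directed edges: 36 total; 4 unmatched, e.g. (0.53,3.8,-2.3)→(-1.3,6.13,1.17) → open.

42.41 OPEN


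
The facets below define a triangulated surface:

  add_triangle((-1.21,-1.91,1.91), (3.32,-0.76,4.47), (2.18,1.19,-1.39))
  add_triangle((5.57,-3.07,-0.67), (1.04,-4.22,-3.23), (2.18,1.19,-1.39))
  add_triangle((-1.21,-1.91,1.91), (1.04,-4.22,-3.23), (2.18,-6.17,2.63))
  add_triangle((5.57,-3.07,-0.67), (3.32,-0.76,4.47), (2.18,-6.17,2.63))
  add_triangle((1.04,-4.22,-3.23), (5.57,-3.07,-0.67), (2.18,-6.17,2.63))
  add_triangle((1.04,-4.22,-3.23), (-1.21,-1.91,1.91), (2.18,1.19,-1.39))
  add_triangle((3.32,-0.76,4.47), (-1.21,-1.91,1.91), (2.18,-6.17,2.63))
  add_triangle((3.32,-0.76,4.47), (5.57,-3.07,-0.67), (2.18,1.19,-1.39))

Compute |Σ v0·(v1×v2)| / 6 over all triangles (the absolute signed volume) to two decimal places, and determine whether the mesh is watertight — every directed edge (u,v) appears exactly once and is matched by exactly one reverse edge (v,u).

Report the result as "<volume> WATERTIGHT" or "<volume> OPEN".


88.74 WATERTIGHT

Per-triangle v0·(v1×v2)/6:
  t1: -1.9263
  t2: +10.7113
  t3: +10.2553
  t4: +25.3319
  t5: +24.1124
  t6: -3.1458
  t7: +11.4748
  t8: +11.9308
Σ = +88.7445 → |volume| = 88.74

Directed edges: 24 total, each appears once with its reverse present → watertight.


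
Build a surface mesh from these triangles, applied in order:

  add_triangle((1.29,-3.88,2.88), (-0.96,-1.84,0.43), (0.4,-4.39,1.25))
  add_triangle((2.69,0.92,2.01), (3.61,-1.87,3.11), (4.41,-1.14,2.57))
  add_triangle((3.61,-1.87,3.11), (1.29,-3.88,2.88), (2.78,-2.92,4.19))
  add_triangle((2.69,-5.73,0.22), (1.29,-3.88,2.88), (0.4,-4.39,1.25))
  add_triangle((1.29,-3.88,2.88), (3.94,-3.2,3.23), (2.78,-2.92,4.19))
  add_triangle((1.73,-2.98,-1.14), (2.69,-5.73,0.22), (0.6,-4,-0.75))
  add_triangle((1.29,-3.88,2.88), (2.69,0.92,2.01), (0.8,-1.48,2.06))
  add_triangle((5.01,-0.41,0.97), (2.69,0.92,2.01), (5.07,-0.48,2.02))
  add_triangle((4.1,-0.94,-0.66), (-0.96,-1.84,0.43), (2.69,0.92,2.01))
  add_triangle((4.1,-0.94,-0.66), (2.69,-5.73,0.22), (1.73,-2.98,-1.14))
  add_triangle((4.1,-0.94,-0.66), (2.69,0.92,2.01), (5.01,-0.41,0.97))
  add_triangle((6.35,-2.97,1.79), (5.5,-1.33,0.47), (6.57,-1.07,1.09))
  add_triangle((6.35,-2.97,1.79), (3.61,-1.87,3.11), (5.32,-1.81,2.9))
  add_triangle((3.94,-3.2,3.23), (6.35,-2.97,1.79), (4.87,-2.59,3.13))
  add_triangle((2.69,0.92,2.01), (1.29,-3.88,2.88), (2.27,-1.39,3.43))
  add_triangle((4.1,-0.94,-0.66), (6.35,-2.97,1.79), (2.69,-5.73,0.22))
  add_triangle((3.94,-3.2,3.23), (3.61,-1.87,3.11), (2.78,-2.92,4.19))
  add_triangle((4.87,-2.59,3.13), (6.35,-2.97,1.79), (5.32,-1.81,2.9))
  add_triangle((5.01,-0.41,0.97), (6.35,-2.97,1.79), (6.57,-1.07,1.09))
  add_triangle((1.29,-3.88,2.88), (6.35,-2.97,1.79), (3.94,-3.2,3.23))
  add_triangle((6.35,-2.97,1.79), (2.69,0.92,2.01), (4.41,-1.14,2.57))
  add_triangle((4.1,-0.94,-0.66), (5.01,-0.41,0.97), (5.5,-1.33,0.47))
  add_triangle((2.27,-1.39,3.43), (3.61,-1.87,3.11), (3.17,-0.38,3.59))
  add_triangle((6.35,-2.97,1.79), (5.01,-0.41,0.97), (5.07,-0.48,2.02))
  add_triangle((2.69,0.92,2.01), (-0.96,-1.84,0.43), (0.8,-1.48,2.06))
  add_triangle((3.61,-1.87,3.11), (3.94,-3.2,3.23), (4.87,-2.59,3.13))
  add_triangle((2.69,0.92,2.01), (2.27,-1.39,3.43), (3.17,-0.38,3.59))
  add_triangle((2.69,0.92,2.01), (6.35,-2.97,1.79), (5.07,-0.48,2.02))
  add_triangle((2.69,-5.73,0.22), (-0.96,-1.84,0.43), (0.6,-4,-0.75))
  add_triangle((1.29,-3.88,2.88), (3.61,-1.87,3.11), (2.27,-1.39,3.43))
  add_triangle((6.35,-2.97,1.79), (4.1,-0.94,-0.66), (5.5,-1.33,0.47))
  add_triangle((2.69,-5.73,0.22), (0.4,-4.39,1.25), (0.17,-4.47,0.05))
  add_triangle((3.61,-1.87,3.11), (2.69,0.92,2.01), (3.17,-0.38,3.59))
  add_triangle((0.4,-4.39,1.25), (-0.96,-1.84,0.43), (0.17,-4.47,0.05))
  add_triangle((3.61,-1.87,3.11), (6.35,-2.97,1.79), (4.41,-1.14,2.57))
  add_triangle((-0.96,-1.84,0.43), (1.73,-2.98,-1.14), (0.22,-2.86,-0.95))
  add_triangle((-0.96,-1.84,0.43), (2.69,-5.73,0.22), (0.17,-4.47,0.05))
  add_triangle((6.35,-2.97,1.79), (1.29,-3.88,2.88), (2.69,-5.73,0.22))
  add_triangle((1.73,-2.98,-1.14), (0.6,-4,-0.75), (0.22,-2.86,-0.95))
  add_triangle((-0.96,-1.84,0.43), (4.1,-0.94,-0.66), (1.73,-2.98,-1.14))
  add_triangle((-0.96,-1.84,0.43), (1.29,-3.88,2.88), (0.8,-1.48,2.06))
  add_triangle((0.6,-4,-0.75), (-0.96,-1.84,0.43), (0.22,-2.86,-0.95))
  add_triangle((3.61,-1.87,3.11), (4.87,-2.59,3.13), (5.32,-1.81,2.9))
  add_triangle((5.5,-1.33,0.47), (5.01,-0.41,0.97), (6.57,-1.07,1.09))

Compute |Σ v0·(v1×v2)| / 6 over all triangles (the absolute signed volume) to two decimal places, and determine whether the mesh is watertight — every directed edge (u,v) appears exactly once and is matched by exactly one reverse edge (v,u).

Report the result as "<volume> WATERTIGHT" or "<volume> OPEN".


62.80 WATERTIGHT

Per-triangle v0·(v1×v2)/6:
  t1: +1.4003
  t2: +1.4993
  t3: -1.8939
  t4: +3.7830
  t5: +2.7617
  t6: +1.8164
  t7: +1.3264
  t8: +1.0695
  t9: -3.7284
  t10: +4.1630
  t11: +0.6324
  t12: +1.2882
  t13: -1.7710
  t14: +1.8237
  t15: -1.4980
  t16: +9.1503
  t17: +1.3981
  t18: +1.7241
  t19: +0.6216
  t20: +3.7350
  t21: +1.8365
  t22: +0.7679
  t23: +1.2303
  t24: +2.0941
  t25: -0.0890
  t26: +0.7364
  t27: -0.0481
  t28: +1.1435
  t29: +2.0123
  t30: +2.6213
  t31: +1.2697
  t32: +2.1846
  t33: +1.4292
  t34: +0.9926
  t35: +2.2980
  t36: -0.6660
  t37: -0.8737
  t38: +13.7758
  t39: +0.4349
  t40: -1.6991
  t41: +0.7909
  t42: +0.4489
  t43: +0.6745
  t44: +0.1307
Σ = +62.7980 → |volume| = 62.80

Directed edges: 132 total, each appears once with its reverse present → watertight.


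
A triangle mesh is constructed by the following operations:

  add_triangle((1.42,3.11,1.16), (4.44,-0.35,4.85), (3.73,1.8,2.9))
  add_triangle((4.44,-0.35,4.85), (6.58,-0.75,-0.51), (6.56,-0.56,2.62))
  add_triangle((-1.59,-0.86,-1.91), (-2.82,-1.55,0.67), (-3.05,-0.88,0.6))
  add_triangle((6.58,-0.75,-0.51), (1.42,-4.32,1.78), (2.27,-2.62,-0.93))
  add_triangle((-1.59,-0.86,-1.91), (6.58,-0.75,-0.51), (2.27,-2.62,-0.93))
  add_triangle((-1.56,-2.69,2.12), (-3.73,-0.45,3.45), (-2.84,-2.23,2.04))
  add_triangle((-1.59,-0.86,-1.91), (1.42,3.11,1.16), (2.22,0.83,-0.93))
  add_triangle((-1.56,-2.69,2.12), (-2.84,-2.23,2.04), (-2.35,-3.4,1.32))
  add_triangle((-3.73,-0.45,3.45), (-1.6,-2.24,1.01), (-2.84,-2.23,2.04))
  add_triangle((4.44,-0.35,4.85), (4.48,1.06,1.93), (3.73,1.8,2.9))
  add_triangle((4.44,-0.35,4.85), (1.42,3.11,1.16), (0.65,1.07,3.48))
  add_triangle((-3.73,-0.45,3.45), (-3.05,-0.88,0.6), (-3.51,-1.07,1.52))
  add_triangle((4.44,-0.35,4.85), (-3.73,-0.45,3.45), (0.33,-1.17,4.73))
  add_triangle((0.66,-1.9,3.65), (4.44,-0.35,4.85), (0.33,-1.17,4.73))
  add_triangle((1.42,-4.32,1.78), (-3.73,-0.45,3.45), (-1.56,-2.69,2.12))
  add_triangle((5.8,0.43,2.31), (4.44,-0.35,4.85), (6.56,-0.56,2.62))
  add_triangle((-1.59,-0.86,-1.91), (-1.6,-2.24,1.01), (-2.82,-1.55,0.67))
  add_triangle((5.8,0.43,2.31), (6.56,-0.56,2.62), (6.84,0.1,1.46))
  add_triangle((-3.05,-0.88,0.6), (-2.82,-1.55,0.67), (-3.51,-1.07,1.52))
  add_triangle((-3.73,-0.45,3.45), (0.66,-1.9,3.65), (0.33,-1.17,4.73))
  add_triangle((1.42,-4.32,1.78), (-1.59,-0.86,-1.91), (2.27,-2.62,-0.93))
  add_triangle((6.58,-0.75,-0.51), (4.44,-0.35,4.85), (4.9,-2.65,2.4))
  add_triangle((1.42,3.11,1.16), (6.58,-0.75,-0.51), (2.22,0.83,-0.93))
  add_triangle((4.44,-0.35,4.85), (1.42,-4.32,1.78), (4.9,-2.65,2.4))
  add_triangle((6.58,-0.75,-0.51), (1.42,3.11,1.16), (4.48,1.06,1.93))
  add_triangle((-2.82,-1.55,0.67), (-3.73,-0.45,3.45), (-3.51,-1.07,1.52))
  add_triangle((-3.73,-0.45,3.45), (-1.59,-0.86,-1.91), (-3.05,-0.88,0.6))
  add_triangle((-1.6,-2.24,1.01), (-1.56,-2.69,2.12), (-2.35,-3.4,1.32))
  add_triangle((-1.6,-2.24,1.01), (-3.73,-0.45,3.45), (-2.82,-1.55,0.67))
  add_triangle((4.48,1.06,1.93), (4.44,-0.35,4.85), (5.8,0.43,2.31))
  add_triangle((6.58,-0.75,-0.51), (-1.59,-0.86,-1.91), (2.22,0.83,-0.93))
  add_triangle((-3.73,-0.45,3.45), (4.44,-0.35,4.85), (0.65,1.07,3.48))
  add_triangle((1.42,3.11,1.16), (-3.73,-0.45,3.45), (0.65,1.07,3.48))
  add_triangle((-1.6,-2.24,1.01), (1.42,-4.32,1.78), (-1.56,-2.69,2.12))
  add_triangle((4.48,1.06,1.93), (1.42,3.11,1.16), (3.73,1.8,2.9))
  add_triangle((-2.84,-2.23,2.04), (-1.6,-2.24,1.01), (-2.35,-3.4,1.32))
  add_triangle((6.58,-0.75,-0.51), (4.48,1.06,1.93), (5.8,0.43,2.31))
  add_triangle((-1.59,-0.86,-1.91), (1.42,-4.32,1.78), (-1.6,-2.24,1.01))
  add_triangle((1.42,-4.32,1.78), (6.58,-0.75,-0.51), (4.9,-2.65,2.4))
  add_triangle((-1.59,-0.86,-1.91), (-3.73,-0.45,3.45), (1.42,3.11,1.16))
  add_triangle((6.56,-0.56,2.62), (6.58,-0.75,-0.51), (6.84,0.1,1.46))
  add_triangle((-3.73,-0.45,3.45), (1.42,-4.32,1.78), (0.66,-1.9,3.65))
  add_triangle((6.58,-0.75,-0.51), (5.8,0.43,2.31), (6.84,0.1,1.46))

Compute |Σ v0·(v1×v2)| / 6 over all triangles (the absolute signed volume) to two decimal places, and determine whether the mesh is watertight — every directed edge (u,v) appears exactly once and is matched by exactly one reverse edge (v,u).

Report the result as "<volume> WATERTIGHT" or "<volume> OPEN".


Per-triangle v0·(v1×v2)/6:
  t1: +2.1940
  t2: +0.5338
  t3: +0.8555
  t4: +8.3329
  t5: +4.4041
  t6: +1.7071
  t7: +2.2859
  t8: +0.9907
  t9: -0.1954
  t10: +3.3643
  t11: +6.9288
  t12: +0.3431
  t13: +3.9640
  t14: +3.4957
  t15: +2.9206
  t16: +3.1122
  t17: +1.4588
  t18: +1.2816
  t19: +0.3071
  t20: +2.9924
  t21: +5.0063
  t22: +12.3894
  t23: +4.2281
  t24: +9.5773
  t25: +5.9834
  t26: +0.5194
  t27: +0.1535
  t28: -0.0554
  t29: +2.1132
  t30: +2.2639
  t31: +3.2804
  t32: +7.7683
  t33: +5.9312
  t34: +1.5485
  t35: +2.3028
  t36: -0.0688
  t37: +2.0284
  t38: +3.9263
  t39: +8.3409
  t40: +5.1486
  t41: +2.6082
  t42: +8.0887
  t43: -0.2807
Σ = +144.0793 → |volume| = 144.08

Directed edges: 129 total; 3 unmatched, e.g. (0.66,-1.9,3.65)→(4.44,-0.35,4.85) → open.

144.08 OPEN


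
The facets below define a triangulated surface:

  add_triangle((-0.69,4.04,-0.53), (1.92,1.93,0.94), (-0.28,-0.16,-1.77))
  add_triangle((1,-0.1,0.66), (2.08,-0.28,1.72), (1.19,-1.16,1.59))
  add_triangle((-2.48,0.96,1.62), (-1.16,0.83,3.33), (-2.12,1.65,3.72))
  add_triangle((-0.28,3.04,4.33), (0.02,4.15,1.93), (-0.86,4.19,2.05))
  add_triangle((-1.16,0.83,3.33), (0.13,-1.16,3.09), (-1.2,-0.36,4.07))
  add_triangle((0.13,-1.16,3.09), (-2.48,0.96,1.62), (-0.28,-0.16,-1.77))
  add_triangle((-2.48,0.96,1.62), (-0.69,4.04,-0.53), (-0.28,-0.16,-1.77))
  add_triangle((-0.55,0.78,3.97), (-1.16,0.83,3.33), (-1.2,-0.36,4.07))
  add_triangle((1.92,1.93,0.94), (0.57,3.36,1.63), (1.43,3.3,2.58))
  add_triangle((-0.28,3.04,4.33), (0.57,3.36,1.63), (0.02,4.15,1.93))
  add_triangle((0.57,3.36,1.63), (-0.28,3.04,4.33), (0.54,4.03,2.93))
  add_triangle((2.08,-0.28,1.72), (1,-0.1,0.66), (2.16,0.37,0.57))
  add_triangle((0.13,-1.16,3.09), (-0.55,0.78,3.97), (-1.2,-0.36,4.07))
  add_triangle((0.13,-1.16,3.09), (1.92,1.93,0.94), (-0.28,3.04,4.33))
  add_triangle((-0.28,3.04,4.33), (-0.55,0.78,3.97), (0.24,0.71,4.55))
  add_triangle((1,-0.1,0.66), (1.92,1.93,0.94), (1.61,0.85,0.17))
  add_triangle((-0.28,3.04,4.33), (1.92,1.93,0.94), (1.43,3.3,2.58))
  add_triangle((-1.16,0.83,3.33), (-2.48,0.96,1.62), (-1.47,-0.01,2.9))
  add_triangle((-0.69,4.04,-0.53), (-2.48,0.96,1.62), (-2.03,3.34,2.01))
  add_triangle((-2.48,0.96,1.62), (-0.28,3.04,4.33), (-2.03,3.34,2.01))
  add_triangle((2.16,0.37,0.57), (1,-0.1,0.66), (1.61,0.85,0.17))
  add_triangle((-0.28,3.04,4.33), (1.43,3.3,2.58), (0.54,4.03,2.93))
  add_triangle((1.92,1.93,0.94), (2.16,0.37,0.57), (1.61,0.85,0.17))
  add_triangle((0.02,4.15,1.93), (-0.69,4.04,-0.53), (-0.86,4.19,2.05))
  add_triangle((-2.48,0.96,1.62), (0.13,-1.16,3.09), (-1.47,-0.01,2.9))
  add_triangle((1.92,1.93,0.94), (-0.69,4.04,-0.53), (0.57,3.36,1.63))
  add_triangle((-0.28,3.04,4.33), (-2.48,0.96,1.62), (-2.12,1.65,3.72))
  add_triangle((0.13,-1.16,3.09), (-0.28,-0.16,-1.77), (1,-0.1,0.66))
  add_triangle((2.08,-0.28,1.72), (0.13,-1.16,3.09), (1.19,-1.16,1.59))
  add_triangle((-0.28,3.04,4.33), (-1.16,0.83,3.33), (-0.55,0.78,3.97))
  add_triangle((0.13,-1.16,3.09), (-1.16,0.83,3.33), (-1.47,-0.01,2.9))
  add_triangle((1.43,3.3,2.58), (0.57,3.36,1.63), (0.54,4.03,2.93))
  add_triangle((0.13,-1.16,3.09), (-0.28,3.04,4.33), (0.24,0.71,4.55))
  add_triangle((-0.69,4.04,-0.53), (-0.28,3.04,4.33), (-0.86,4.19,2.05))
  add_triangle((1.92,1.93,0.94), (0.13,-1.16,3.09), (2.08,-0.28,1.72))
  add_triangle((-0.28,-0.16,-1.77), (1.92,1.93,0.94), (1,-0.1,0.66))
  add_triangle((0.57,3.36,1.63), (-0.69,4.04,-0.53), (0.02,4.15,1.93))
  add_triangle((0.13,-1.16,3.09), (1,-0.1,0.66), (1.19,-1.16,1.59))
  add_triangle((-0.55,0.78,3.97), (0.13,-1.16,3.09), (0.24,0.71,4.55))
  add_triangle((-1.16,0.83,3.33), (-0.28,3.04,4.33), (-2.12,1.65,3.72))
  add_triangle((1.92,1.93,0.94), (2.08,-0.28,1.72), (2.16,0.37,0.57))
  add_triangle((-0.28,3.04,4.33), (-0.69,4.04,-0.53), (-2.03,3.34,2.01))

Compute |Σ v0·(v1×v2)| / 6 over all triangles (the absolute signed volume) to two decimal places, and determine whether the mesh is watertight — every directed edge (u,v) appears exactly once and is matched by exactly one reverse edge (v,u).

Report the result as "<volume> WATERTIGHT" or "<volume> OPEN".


46.25 WATERTIGHT

Per-triangle v0·(v1×v2)/6:
  t1: +2.4660
  t2: +0.0506
  t3: +0.5141
  t4: +1.7547
  t5: -0.6870
  t6: +1.2479
  t7: +3.1543
  t8: +0.6101
  t9: +0.8714
  t10: +1.1308
  t11: +0.2047
  t12: +0.0236
  t13: +1.1720
  t14: +5.0616
  t15: +1.2997
  t16: -0.2605
  t17: +0.6644
  t18: +0.9211
  t19: +2.1020
  t20: +3.5495
  t21: -0.0570
  t22: +1.4899
  t23: +0.2365
  t24: +1.5163
  t25: +0.1298
  t26: +2.2177
  t27: +1.4080
  t28: +0.3972
  t29: +0.7937
  t30: +1.0493
  t31: +0.9832
  t32: +0.5539
  t33: -0.6923
  t34: -0.8784
  t35: +2.0062
  t36: +0.5709
  t37: +0.8896
  t38: -0.3674
  t39: +0.9497
  t40: +1.3896
  t41: +0.7743
  t42: +5.0416
Σ = +46.2532 → |volume| = 46.25

Directed edges: 126 total, each appears once with its reverse present → watertight.


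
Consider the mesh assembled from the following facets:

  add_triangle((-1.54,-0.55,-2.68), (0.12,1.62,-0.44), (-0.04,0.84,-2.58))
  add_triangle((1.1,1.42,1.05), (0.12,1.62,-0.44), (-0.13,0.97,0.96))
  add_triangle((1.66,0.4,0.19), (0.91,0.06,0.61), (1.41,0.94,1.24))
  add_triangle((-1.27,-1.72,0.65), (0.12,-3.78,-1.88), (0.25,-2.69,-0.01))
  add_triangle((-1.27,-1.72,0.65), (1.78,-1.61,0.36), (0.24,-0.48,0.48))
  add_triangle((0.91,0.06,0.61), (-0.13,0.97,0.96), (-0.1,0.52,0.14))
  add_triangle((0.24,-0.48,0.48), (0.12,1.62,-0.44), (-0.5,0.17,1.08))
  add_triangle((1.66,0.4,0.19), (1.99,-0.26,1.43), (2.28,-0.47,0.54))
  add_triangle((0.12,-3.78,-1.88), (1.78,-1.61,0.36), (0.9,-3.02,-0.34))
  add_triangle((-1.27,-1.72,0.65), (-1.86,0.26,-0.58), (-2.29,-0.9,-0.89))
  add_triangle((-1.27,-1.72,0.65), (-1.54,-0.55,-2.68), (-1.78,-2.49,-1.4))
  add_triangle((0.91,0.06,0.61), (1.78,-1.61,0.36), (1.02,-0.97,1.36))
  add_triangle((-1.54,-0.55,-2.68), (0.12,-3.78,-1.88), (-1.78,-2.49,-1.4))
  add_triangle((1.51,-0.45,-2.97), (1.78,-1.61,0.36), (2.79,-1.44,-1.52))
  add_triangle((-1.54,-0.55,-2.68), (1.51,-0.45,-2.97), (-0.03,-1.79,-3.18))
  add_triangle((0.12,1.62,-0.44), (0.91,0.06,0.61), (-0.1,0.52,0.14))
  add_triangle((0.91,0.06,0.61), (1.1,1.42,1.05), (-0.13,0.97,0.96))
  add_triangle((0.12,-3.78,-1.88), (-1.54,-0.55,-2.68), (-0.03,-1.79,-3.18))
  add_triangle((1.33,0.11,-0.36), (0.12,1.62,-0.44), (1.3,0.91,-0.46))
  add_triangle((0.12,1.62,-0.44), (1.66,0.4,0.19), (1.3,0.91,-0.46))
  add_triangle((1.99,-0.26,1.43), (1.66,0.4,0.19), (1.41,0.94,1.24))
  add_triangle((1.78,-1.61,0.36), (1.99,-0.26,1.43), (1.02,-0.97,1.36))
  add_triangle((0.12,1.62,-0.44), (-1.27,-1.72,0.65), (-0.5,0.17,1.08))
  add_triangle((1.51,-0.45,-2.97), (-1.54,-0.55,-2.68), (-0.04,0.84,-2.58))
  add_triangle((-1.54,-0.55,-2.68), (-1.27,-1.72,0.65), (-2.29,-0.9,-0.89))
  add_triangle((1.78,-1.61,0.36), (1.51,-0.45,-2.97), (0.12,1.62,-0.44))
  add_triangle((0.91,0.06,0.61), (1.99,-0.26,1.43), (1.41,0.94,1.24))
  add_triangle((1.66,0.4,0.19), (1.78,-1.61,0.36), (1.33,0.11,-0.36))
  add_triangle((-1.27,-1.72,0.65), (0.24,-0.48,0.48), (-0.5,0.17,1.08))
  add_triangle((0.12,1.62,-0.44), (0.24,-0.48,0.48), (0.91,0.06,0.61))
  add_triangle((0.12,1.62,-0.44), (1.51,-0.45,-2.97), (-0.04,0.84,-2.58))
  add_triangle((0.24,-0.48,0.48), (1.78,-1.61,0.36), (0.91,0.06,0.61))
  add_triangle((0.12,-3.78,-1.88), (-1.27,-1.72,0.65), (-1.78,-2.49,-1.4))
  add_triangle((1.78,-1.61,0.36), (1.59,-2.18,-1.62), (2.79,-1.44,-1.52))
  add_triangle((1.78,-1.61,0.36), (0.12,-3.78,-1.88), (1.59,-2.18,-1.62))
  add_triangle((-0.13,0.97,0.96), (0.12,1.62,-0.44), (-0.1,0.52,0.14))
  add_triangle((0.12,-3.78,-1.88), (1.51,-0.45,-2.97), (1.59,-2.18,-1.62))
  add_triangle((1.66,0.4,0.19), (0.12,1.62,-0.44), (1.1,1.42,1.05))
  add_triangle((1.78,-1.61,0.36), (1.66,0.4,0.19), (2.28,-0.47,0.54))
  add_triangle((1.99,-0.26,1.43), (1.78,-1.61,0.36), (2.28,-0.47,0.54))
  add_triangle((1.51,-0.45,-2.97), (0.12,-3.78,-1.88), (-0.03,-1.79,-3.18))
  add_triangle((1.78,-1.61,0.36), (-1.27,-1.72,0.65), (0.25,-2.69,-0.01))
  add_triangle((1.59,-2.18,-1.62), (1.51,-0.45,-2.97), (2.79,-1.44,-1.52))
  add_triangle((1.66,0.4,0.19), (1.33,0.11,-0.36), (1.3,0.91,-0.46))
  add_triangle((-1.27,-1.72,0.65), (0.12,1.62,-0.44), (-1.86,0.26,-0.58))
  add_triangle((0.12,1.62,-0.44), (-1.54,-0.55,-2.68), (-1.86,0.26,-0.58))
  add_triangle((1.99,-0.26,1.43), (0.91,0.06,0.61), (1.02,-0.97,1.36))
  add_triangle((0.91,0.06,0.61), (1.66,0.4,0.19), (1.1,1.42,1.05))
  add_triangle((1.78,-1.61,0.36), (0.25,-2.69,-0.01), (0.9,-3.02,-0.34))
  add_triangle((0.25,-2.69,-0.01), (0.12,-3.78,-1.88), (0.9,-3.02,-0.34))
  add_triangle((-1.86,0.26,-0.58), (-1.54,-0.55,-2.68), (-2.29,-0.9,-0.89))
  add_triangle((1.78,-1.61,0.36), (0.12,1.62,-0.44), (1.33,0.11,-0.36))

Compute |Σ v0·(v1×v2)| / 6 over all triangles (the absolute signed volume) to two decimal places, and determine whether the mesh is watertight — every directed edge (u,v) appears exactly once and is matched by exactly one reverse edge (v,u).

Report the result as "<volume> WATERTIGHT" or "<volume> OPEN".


34.33 WATERTIGHT

Per-triangle v0·(v1×v2)/6:
  t1: +0.8739
  t2: +0.4069
  t3: -0.1315
  t4: +1.2642
  t5: +0.2965
  t6: -0.0529
  t7: +0.1322
  t8: +0.2820
  t9: +0.6776
  t10: +0.4991
  t11: +0.8094
  t12: -0.3082
  t13: +2.6599
  t14: -0.4866
  t15: +1.7622
  t16: -0.0922
  t17: +0.1676
  t18: +2.1151
  t19: +0.0339
  t20: +0.1931
  t21: +0.4203
  t22: +0.5415
  t23: +0.3221
  t24: +1.8648
  t25: +0.9458
  t26: +1.5535
  t27: -0.0298
  t28: +0.2980
  t29: +0.2485
  t30: +0.0389
  t31: +1.0654
  t32: +0.1463
  t33: +1.8980
  t34: +1.0828
  t35: +1.6957
  t36: +0.0304
  t37: +2.1263
  t38: +0.5518
  t39: +0.1133
  t40: +0.4493
  t41: +2.3078
  t42: +0.7144
  t43: +1.4728
  t44: +0.1200
  t45: +0.2499
  t46: +1.2294
  t47: +0.0250
  t48: +0.2024
  t49: +0.3419
  t50: +0.5522
  t51: +0.7903
  t52: -0.1417
Σ = +34.3296 → |volume| = 34.33

Directed edges: 156 total, each appears once with its reverse present → watertight.


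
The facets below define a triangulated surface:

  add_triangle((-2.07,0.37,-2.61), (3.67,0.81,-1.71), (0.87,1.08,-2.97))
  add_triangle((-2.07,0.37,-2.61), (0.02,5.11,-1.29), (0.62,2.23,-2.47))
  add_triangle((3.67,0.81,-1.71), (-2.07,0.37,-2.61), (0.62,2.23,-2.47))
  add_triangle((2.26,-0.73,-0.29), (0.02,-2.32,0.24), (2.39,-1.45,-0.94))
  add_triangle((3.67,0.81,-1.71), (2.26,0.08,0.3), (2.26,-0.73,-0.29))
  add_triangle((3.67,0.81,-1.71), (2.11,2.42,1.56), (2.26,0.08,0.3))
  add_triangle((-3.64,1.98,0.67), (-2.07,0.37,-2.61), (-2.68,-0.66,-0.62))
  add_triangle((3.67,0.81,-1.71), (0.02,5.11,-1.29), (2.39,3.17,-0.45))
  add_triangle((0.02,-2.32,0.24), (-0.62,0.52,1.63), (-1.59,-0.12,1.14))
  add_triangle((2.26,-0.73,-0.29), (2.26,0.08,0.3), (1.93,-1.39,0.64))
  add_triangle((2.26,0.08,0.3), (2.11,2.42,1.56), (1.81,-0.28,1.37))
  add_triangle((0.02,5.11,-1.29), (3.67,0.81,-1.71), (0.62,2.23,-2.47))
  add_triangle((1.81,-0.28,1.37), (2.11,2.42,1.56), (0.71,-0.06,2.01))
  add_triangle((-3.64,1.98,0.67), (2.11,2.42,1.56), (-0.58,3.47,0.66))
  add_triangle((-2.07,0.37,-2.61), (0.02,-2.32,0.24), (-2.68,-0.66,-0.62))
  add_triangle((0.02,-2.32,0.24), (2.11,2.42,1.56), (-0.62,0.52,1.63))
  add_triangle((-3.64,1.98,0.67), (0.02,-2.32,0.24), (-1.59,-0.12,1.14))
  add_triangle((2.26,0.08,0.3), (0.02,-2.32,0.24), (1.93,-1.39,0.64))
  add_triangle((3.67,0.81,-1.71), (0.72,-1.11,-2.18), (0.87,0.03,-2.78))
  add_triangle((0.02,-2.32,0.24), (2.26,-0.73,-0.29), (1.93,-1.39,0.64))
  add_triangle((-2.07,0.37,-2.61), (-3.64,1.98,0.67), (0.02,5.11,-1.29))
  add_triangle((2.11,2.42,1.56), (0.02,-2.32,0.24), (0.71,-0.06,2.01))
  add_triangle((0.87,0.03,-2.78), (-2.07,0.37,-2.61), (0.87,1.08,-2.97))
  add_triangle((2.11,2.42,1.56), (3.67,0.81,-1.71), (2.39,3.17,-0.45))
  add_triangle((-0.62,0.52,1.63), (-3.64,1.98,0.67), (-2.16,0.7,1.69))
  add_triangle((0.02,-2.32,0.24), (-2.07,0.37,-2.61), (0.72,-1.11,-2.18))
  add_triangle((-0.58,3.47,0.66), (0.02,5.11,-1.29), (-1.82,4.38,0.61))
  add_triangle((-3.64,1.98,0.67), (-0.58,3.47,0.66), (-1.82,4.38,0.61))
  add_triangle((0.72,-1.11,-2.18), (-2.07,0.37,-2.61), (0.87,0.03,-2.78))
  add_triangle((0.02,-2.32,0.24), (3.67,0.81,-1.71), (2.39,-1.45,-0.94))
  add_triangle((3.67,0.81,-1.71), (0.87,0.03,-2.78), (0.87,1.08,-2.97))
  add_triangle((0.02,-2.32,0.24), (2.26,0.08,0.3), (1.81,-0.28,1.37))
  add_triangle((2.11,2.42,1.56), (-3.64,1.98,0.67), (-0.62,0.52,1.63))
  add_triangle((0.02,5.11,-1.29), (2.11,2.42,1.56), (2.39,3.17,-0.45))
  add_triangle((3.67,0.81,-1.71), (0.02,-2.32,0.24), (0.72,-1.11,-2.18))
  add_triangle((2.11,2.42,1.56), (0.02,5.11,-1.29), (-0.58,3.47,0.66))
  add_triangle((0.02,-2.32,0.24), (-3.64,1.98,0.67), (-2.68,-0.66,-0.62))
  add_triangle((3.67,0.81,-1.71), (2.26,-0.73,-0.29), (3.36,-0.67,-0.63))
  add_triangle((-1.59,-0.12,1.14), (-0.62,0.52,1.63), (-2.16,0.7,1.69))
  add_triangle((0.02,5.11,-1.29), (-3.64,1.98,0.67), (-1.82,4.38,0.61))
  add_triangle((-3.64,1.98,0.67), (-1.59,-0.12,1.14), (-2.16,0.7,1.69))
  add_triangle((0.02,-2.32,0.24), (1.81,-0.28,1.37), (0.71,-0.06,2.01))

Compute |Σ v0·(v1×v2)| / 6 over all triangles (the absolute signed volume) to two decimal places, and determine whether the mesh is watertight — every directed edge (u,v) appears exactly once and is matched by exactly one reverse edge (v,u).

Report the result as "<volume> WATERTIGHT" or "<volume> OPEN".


80.41 OPEN

Per-triangle v0·(v1×v2)/6:
  t1: -0.6444
  t2: +4.6745
  t3: +3.4734
  t4: +0.6138
  t5: +0.8215
  t6: +2.2688
  t7: +3.3323
  t8: +4.1424
  t9: +0.7675
  t10: +0.4412
  t11: +1.1639
  t12: +5.1718
  t13: +1.2206
  t14: +2.5312
  t15: +2.1206
  t16: +1.8182
  t17: +1.0414
  t18: -0.2051
  t19: +1.6603
  t20: +0.7035
  t21: +9.8820
  t22: -1.1544
  t23: +1.3923
  t24: +3.3173
  t25: +0.5801
  t26: +2.5404
  t27: +1.5359
  t28: +0.6115
  t29: +1.5102
  t30: -0.0548
  t31: +1.5439
  t32: +0.9568
  t33: +3.0650
  t34: +3.7693
  t35: +2.8160
  t36: +3.8453
  t37: +1.8727
  t38: -0.0444
  t39: +0.2499
  t40: +3.4998
  t41: +0.5281
  t42: +1.0326
Σ = +80.4129 → |volume| = 80.41

Directed edges: 126 total; 4 unmatched, e.g. (2.39,-1.45,-0.94)→(2.26,-0.73,-0.29) → open.
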